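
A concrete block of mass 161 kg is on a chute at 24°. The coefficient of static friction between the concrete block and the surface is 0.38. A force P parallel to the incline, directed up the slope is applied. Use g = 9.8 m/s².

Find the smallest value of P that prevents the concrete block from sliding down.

The concrete block tends to slide down (tan θ > μ_s), so at the point of impending slip friction acts up-slope at its limit: f = μ_s N.
P is parallel to the surface, so N = m g cos θ = 1440 N.
Along the incline: P + μ_s N = m g sin θ, so P = 642 − 0.38×1440 = 94 N.

P_min ≈ 94 N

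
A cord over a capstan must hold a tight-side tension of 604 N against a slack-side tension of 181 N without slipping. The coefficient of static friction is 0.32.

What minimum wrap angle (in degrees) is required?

T₂/T₁ = e^{μβ} → β = ln(T₂/T₁)/μ.
β = ln(604/181)/0.32 = 1.205/0.32 = 3.766 rad.
In degrees: β = 3.766 × 180/π = 216°.

β_min ≈ 216°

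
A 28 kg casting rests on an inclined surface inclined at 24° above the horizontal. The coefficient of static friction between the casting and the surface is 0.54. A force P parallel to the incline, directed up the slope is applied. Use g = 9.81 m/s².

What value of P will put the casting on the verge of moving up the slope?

P ≈ 247 N

At impending motion up the slope, friction acts down-slope at its limit: f = μ_s N.
P is parallel to the surface, so N = m g cos θ = 251 N.
Along the incline: P = m g sin θ + μ_s N = 112 + 0.54×251 = 247 N.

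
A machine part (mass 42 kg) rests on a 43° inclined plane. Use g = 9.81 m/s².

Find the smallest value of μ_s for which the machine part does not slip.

At the slip threshold m g sin θ = μ_s m g cos θ, so μ_s,min = tan θ.
μ_s,min = tan 43° = 0.933.

μ_s,min ≈ 0.933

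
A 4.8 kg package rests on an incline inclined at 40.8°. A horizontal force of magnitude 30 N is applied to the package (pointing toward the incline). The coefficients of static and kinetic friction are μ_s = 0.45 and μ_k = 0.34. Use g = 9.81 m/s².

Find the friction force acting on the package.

The horizontal push has a component P sin θ into the surface, so N = m g cos θ + P sin θ = 35.65 + 19.6 = 55.25 N.
Along the incline, the net driving force (taking up-slope positive) is P cos θ − m g sin θ = 22.71 − 30.77 = -8.058 N, so equilibrium requires friction f = 8.058 N (up-slope).
Maximum static friction: μ_s N = 0.45 × 55.25 = 24.86 N.
Since 8.058 N is within the 24.86 N limit, the package stays put and friction is exactly 8.06 N.

f ≈ 8.06 N (up the incline)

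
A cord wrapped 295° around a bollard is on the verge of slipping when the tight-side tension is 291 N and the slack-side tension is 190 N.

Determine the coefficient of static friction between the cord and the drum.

T₂/T₁ = e^{μβ} → μ = ln(T₂/T₁)/β.
β = 295° = 5.149 rad.
μ = ln(291/190)/5.149 = ln(1.532)/5.149 = 0.0828.

μ ≈ 0.0828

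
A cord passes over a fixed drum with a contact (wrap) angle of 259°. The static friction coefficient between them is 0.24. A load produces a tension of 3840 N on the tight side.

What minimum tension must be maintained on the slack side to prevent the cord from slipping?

Capstan equation at impending slip: T_tight/T_slack = e^{μβ}.
β = 259° = 4.52 rad; e^{μβ} = e^{0.24×4.52} = 2.959.
T_slack = T_tight / e^{μβ} = 3840 / 2.959 = 1300 N.

T_min ≈ 1300 N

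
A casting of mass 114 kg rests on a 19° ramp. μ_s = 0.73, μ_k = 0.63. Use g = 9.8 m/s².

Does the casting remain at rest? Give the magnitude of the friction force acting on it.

N = m g cos θ = 1060 N.
Down-slope weight component: m g sin θ = 364 N.
μ_s N = 771 N.
364 ≤ 771 N, so it stays put; friction = 364 N.

f ≈ 364 N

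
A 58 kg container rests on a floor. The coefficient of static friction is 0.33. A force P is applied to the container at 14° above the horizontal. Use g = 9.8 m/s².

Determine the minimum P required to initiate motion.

P ≈ 179 N

N = m g − P sin α (the pull lifts the container).
At impending slip, P cos α = μ_s N = μ_s (m g − P sin α).
Solving: P (cos α + μ_s sin α) = μ_s m g → P = 0.33×568/(cos 14° + 0.33 sin 14°) = 188/1.05 = 179 N.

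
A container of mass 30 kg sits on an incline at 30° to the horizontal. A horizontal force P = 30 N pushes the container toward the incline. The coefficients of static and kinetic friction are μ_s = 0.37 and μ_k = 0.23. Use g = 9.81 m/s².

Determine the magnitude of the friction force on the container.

The horizontal push has a component P sin θ into the surface, so N = m g cos θ + P sin θ = 254.9 + 15 = 269.9 N.
Parallel to the incline: P cos θ − m g sin θ = 25.98 − 147.1 = -121.2 N; the friction needed to balance this is 121.2 N acting up the slope.
The limit of static friction is μ_s N = 99.85 N.
|f_req| = 121.2 > 99.85 N → the container slides down the incline; f = μ_k N = 0.23 × 269.9 = 62.1 N.

f ≈ 62.1 N (up the incline)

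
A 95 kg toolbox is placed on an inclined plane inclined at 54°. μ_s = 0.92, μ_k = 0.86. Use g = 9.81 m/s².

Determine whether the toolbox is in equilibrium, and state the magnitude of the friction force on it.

f ≈ 471 N

N = m g cos θ = 548 N.
Down-slope weight component: m g sin θ = 754 N.
μ_s N = 504 N.
754 > 504 N, so it slides; kinetic friction f = μ_k N = 0.86×548 = 471 N.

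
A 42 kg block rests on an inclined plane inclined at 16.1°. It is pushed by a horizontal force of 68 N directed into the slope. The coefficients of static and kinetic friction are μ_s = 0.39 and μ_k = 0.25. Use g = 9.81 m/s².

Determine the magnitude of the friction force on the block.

f ≈ 48.9 N (up the incline)

The horizontal push has a component P sin θ into the surface, so N = m g cos θ + P sin θ = 395.9 + 18.86 = 414.7 N.
Along the incline, the net driving force (taking up-slope positive) is P cos θ − m g sin θ = 65.33 − 114.3 = -48.93 N, so equilibrium requires friction f = 48.93 N (up-slope).
Maximum static friction: μ_s N = 0.39 × 414.7 = 161.7 N.
Since 48.93 N is within the 161.7 N limit, the block stays put and friction is exactly 48.9 N.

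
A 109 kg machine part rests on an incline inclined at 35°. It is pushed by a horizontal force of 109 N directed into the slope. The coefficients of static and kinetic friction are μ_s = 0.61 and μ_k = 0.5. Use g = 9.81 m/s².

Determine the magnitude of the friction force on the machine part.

f ≈ 524 N (up the incline)

Resolve perpendicular to the incline: N = m g cos θ + P sin θ = 109×9.81×cos 35° + 109×sin 35° = 938.4 N.
Parallel to the incline: P cos θ − m g sin θ = 89.29 − 613.3 = -524 N; the friction needed to balance this is 524 N acting up the slope.
The limit of static friction is μ_s N = 572.4 N.
Since 524 N is within the 572.4 N limit, the machine part stays put and friction is exactly 524 N.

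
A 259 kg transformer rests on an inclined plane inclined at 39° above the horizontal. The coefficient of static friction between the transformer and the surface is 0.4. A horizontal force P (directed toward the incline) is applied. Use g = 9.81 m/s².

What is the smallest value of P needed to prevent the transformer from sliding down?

P_min ≈ 786 N

The transformer tends to slide down (tan θ > μ_s), so at the point of impending slip friction acts up-slope at its limit: f = μ_s N.
Perpendicular to the incline: N = m g cos θ + P sin θ.
Along the incline: P cos θ + μ_s N = m g sin θ, i.e. P cos θ + μ_s (m g cos θ + P sin θ) = m g sin θ.
Solving, P (cos θ + μ_s sin θ) = m g (sin θ − μ_s cos θ), so P = 2540×0.3185/1.029 = 786 N.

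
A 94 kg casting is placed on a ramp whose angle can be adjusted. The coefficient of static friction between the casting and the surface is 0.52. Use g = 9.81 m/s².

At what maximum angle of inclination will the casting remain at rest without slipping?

At the slip threshold, m g sin θ = μ_s · m g cos θ, so tan θ = μ_s.
θ_max = arctan(0.52) = 27.5°.

θ_max ≈ 27.5°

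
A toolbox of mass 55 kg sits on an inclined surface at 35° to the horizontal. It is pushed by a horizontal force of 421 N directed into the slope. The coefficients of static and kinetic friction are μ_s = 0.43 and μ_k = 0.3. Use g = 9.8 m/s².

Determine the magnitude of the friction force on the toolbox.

f ≈ 35.7 N (down the incline)

The horizontal push has a component P sin θ into the surface, so N = m g cos θ + P sin θ = 441.5 + 241.5 = 683 N.
Along the incline, the net driving force (taking up-slope positive) is P cos θ − m g sin θ = 344.9 − 309.2 = 35.71 N, so equilibrium requires friction f = -35.71 N (down-slope).
Maximum static friction: μ_s N = 0.43 × 683 = 293.7 N.
Since 35.71 N is within the 293.7 N limit, the toolbox stays put and friction is exactly 35.7 N.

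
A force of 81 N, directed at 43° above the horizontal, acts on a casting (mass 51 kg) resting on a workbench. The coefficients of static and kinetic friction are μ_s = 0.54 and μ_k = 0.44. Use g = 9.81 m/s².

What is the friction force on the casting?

Vertical equilibrium gives N = m g − P sin α = 445.1 N.
Horizontally, friction must balance P cos α = 59.24 N.
μ_s N = 0.54 × 445.1 = 240.3 N.
59.24 ≤ 240.3 N → static; friction equals the required 59.2 N.

f ≈ 59.2 N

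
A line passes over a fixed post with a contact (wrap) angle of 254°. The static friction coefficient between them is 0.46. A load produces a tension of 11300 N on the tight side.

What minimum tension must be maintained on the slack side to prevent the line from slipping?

Capstan equation at impending slip: T_tight/T_slack = e^{μβ}.
β = 254° = 4.433 rad; e^{μβ} = e^{0.46×4.433} = 7.685.
T_slack = T_tight / e^{μβ} = 11300 / 7.685 = 1470 N.

T_min ≈ 1470 N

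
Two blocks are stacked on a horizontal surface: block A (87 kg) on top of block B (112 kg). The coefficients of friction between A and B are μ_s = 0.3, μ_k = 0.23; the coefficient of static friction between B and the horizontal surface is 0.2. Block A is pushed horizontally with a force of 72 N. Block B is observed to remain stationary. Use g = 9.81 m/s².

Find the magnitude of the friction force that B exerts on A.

f ≈ 72 N

The normal force B exerts on A is simply A's weight, N₁ = 853.5 N.
So the A–B interface can sustain at most μ_s N₁ = 256 N of static friction.
Since P = 72 N ≤ 256 N, A does not slip on B; friction on A equals P = 72 N.
B experiences an equal 72 N forward from A (third law). B is in equilibrium, so the floor supplies f₂ = 72 N of static friction (limit μ_s(m_A+m_B)g = 390.4 N, not exceeded).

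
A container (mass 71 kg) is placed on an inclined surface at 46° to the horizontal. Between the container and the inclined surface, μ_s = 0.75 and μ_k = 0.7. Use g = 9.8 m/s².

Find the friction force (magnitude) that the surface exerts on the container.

f ≈ 338 N (up the incline)

The normal reaction is N = m g cos θ = 483.3 N.
For equilibrium along the incline, friction must balance the weight component: f = m g sin θ = 500.5 N up the slope.
Maximum static friction available: μ_s N = 0.75 × 483.3 = 362.5 N.
|500.5| exceeds 362.5 N, so the container slips down-slope; friction is kinetic, f = μ_k N = 0.7×483.3 = 338 N.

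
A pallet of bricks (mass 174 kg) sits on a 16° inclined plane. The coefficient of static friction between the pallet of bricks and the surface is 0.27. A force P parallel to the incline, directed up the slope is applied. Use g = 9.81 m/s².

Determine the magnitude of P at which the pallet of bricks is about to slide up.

At impending motion up the slope, friction acts down-slope at its limit: f = μ_s N.
P is parallel to the surface, so N = m g cos θ = 1640 N.
Along the incline: P = m g sin θ + μ_s N = 470 + 0.27×1640 = 914 N.

P ≈ 914 N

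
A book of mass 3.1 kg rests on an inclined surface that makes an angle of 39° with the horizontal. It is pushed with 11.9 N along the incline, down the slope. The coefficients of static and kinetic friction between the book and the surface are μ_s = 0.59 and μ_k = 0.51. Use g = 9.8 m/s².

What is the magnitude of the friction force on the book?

f ≈ 12 N (up the incline)

The normal reaction is N = m g cos θ = 23.61 N.
Parallel to the incline, ΣF = 0 gives f = m g sin θ + P = 19.12 + 11.9 = 31.02 N (up-slope positive).
The static-friction ceiling is μ_s N = 0.59 × 23.61 = 13.93 N.
Since |31.02| > 13.93 N, static friction cannot hold it; the book slides down the incline and kinetic friction applies: f = μ_k N = 0.51 × 23.61 = 12 N.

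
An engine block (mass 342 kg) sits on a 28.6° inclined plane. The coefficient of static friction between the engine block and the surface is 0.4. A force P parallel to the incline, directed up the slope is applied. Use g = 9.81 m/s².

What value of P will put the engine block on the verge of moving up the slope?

At impending motion up the slope, friction acts down-slope at its limit: f = μ_s N.
P is parallel to the surface, so N = m g cos θ = 2950 N.
Along the incline: P = m g sin θ + μ_s N = 1610 + 0.4×2950 = 2780 N.

P ≈ 2780 N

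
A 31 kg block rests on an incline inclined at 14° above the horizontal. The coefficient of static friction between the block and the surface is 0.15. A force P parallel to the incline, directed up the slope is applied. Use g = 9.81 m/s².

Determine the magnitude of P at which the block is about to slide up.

At impending motion up the slope, friction acts down-slope at its limit: f = μ_s N.
P is parallel to the surface, so N = m g cos θ = 295 N.
Along the incline: P = m g sin θ + μ_s N = 73.6 + 0.15×295 = 118 N.

P ≈ 118 N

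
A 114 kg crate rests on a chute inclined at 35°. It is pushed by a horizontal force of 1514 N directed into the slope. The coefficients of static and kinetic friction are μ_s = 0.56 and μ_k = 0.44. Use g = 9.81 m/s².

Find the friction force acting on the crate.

The horizontal push has a component P sin θ into the surface, so N = m g cos θ + P sin θ = 916.1 + 868.4 = 1784 N.
Parallel to the incline: P cos θ − m g sin θ = 1240 − 641.5 = 598.7 N; the friction needed to balance this is 598.7 N acting down the slope.
The limit of static friction is μ_s N = 999.3 N.
Since 598.7 N is within the 999.3 N limit, the crate stays put and friction is exactly 599 N.

f ≈ 599 N (down the incline)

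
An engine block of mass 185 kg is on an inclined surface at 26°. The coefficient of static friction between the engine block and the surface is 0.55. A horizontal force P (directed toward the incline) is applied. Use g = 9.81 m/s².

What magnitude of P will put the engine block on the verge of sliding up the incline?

At impending motion up the slope, friction acts down-slope at its limit: f = μ_s N.
Perpendicular to the incline: N = m g cos θ + P sin θ.
Along the incline: P cos θ = m g sin θ + μ_s N = m g sin θ + μ_s (m g cos θ + P sin θ).
Solving, P (cos θ − μ_s sin θ) = m g (sin θ + μ_s cos θ), so P = 185×9.81×(sin 26° + 0.55 cos 26°)/(cos 26° − 0.55 sin 26°) = 1810×0.9327/0.6577 = 2570 N.

P ≈ 2570 N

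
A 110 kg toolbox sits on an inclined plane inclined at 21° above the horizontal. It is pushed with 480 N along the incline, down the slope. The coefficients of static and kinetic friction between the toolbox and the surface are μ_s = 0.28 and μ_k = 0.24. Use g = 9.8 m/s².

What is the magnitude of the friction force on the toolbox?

Perpendicular to the surface, N = m g cos θ = 110·9.8·cos 21° = 1006 N.
For equilibrium along the incline the friction force must supply f = m g sin θ + P = 386.3 + 480 = 866.3 N (positive meaning up-slope).
Maximum static friction available: μ_s N = 0.28 × 1006 = 281.8 N.
Since |866.3| > 281.8 N, static friction cannot hold it; the toolbox slides down the incline and kinetic friction applies: f = μ_k N = 0.24 × 1006 = 242 N.

f ≈ 242 N (up the incline)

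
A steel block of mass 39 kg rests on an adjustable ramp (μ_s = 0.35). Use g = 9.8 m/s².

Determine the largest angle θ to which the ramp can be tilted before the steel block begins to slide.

At the slip threshold, m g sin θ = μ_s · m g cos θ, so tan θ = μ_s.
θ_max = arctan(0.35) = 19.3°.

θ_max ≈ 19.3°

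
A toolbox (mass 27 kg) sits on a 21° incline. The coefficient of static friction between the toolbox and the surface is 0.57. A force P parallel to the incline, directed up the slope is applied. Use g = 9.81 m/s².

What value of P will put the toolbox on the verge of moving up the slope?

At impending motion up the slope, friction acts down-slope at its limit: f = μ_s N.
P is parallel to the surface, so N = m g cos θ = 247 N.
Along the incline: P = m g sin θ + μ_s N = 94.9 + 0.57×247 = 236 N.

P ≈ 236 N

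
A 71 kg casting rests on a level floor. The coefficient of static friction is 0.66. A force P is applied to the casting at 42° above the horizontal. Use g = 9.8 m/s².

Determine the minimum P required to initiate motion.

P ≈ 388 N

N = m g − P sin α (the pull lifts the casting).
At impending slip, P cos α = μ_s N = μ_s (m g − P sin α).
Solving: P (cos α + μ_s sin α) = μ_s m g → P = 0.66×696/(cos 42° + 0.66 sin 42°) = 459/1.185 = 388 N.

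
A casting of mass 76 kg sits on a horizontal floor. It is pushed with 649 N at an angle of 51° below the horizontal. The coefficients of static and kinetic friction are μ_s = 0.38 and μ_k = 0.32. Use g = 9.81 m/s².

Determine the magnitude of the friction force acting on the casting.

The vertical component of P adds to the normal force: N = m g + P sin α = 745.6 + 504.4 = 1250 N.
For equilibrium, f = P cos α = 649×cos 51° = 408.4 N.
The static-friction limit is μ_s N = 475 N.
408.4 ≤ 475 N → static; friction equals the required 408 N.

f ≈ 408 N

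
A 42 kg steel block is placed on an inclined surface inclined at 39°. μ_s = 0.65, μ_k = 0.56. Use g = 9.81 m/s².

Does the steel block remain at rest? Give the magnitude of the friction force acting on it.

N = m g cos θ = 320 N.
Down-slope weight component: m g sin θ = 259 N.
μ_s N = 208 N.
259 > 208 N, so it slides; kinetic friction f = μ_k N = 0.56×320 = 179 N.

f ≈ 179 N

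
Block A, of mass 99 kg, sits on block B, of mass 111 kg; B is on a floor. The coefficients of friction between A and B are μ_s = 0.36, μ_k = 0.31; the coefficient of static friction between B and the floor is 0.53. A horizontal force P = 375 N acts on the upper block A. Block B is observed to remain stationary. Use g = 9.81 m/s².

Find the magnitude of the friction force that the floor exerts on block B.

Between the blocks, N₁ = m_A g = 971.2 N.
Maximum static friction on A from B: μ_s N₁ = 0.36×971.2 = 349.6 N.
Since P = 375 N > 349.6 N, A slides on B; the A–B friction is kinetic: f₁ = μ_k N₁ = 0.31×971.2 = 301 N.
B experiences an equal 301 N forward from A (third law). B is in equilibrium, so the floor supplies f₂ = 301 N of static friction (limit μ_s(m_A+m_B)g = 1092 N, not exceeded).

f ≈ 301 N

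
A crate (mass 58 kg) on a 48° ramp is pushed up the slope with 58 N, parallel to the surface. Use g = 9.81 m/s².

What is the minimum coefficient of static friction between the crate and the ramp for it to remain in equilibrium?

N = m g cos θ = 380.7 N.
Friction must make up the shortfall along the incline: f = m g sin θ − P = 422.8 − 58 = 364.8 N.
At the threshold f = μ_s N, so μ_s,min = 364.8/380.7 = 0.958.

μ_s,min ≈ 0.958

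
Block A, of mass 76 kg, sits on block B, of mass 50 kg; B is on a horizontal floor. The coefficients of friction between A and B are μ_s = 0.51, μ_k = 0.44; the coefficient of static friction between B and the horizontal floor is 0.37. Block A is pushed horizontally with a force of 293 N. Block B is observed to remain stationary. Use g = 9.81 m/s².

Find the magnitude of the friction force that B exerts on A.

f ≈ 293 N

The normal force B exerts on A is simply A's weight, N₁ = 745.6 N.
Maximum static friction on A from B: μ_s N₁ = 0.51×745.6 = 380.2 N.
P = 293 N is within that limit, so A and B move together (both at rest); the A–B friction is simply f₁ = P = 293 N.
B experiences an equal 293 N forward from A (third law). B is in equilibrium, so the floor supplies f₂ = 293 N of static friction (limit μ_s(m_A+m_B)g = 457.3 N, not exceeded).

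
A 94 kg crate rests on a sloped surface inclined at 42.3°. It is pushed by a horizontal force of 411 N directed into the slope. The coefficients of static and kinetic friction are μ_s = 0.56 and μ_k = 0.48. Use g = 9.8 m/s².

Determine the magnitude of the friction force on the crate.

Normal direction: N = m g cos θ + P sin θ = 958 N.
Along the incline, the net driving force (taking up-slope positive) is P cos θ − m g sin θ = 304 − 620 = -316 N, so equilibrium requires friction f = 316 N (up-slope).
Maximum static friction: μ_s N = 0.56 × 958 = 536.5 N.
|f_req| = 316 ≤ 536.5 N → the crate is in equilibrium; friction equals the required value.

f ≈ 316 N (up the incline)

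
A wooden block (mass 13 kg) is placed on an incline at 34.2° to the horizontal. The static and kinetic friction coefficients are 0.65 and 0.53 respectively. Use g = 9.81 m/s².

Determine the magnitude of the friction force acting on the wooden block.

f ≈ 55.9 N (up the incline)

The normal reaction is N = m g cos θ = 105.5 N.
Along the slope the weight component is m g sin θ = 71.68 N; friction must supply exactly this, acting up-slope.
The static-friction ceiling is μ_s N = 0.65 × 105.5 = 68.56 N.
Since |71.68| > 68.56 N, static friction cannot hold it; the wooden block slides down the incline and kinetic friction applies: f = μ_k N = 0.53 × 105.5 = 55.9 N.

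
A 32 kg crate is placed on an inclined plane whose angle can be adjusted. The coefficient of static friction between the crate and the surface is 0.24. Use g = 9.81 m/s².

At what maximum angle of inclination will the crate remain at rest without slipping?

θ_max ≈ 13.5°

At the slip threshold, m g sin θ = μ_s · m g cos θ, so tan θ = μ_s.
θ_max = arctan(0.24) = 13.5°.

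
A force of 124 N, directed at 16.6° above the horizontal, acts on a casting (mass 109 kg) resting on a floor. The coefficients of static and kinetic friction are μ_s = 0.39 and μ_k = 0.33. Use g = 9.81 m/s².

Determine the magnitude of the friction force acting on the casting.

The vertical component of P reduces the normal force: N = m g − P sin α = 1069 − 35.43 = 1034 N.
The horizontal driving force is P cos α = 118.8 N, so equilibrium needs friction f = 118.8 N.
The static-friction limit is μ_s N = 403.2 N.
118.8 ≤ 403.2 N → static; friction equals the required 119 N.

f ≈ 119 N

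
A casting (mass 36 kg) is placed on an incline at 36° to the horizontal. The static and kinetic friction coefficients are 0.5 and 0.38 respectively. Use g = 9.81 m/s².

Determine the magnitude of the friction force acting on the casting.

f ≈ 109 N (up the incline)

Perpendicular to the surface, N = m g cos θ = 36·9.81·cos 36° = 285.7 N.
For equilibrium along the incline, friction must balance the weight component: f = m g sin θ = 207.6 N up the slope.
The static-friction ceiling is μ_s N = 0.5 × 285.7 = 142.9 N.
Since |207.6| > 142.9 N, static friction cannot hold it; the casting slides down the incline and kinetic friction applies: f = μ_k N = 0.38 × 285.7 = 109 N.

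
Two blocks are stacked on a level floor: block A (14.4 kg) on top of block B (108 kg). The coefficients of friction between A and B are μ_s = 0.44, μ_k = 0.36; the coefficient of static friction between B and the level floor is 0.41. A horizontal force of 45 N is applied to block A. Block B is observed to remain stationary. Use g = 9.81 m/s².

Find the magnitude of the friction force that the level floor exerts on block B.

f ≈ 45 N

The normal force B exerts on A is simply A's weight, N₁ = 141.3 N.
So the A–B interface can sustain at most μ_s N₁ = 62.16 N of static friction.
P = 45 N is within that limit, so A and B move together (both at rest); the A–B friction is simply f₁ = P = 45 N.
By Newton's third law B feels 45 N forward from A. With B stationary, the floor's static friction on B balances it: f₂ = 45 N (well within μ_s(m_A+m_B)g = 492.3 N).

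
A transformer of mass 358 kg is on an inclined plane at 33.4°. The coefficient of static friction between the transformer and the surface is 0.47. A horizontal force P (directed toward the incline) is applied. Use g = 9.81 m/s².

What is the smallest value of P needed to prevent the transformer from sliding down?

The transformer tends to slide down (tan θ > μ_s), so at the point of impending slip friction acts up-slope at its limit: f = μ_s N.
Perpendicular to the incline: N = m g cos θ + P sin θ.
Along the incline: P cos θ + μ_s N = m g sin θ, i.e. P cos θ + μ_s (m g cos θ + P sin θ) = m g sin θ.
Solving, P (cos θ + μ_s sin θ) = m g (sin θ − μ_s cos θ), so P = 3510×0.1581/1.094 = 508 N.

P_min ≈ 508 N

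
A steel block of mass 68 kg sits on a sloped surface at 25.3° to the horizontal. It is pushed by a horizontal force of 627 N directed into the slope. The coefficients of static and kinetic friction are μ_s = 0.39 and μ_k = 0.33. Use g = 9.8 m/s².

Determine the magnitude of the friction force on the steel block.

f ≈ 282 N (down the incline)

Resolve perpendicular to the incline: N = m g cos θ + P sin θ = 68×9.8×cos 25.3° + 627×sin 25.3° = 870.4 N.
Along the incline, the net driving force (taking up-slope positive) is P cos θ − m g sin θ = 566.9 − 284.8 = 282.1 N, so equilibrium requires friction f = -282.1 N (down-slope).
Maximum static friction: μ_s N = 0.39 × 870.4 = 339.5 N.
|f_req| = 282.1 ≤ 339.5 N → the steel block is in equilibrium; friction equals the required value.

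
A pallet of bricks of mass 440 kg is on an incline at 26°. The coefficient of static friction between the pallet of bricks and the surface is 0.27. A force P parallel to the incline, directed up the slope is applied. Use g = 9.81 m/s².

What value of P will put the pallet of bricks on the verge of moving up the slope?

At impending motion up the slope, friction acts down-slope at its limit: f = μ_s N.
P is parallel to the surface, so N = m g cos θ = 3880 N.
Along the incline: P = m g sin θ + μ_s N = 1890 + 0.27×3880 = 2940 N.

P ≈ 2940 N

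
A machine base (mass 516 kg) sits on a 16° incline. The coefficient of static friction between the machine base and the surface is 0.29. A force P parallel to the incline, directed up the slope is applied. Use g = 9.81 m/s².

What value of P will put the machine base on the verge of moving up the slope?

At impending motion up the slope, friction acts down-slope at its limit: f = μ_s N.
P is parallel to the surface, so N = m g cos θ = 4870 N.
Along the incline: P = m g sin θ + μ_s N = 1400 + 0.29×4870 = 2810 N.

P ≈ 2810 N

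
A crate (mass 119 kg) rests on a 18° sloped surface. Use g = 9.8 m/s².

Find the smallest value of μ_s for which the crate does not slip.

μ_s,min ≈ 0.325

At the slip threshold m g sin θ = μ_s m g cos θ, so μ_s,min = tan θ.
μ_s,min = tan 18° = 0.325.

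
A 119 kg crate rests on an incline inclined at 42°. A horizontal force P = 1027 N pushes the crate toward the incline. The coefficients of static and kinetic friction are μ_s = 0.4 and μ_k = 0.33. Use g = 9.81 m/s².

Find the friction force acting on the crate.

f ≈ 17.9 N (up the incline)

Resolve perpendicular to the incline: N = m g cos θ + P sin θ = 119×9.81×cos 42° + 1027×sin 42° = 1555 N.
Along the incline, the net driving force (taking up-slope positive) is P cos θ − m g sin θ = 763.2 − 781.1 = -17.93 N, so equilibrium requires friction f = 17.93 N (up-slope).
The limit of static friction is μ_s N = 621.9 N.
Since 17.93 N is within the 621.9 N limit, the crate stays put and friction is exactly 17.9 N.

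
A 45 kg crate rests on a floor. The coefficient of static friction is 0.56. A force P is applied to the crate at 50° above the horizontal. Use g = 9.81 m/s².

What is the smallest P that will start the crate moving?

P ≈ 231 N

N = m g − P sin α (the pull lifts the crate).
At impending slip, P cos α = μ_s N = μ_s (m g − P sin α).
Solving: P (cos α + μ_s sin α) = μ_s m g → P = 0.56×441/(cos 50° + 0.56 sin 50°) = 247/1.072 = 231 N.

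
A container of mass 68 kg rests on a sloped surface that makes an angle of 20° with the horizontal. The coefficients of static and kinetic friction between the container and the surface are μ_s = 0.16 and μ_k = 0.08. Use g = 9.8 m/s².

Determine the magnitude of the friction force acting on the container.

f ≈ 50.1 N (up the incline)

The normal reaction is N = m g cos θ = 626.2 N.
For equilibrium along the incline, friction must balance the weight component: f = m g sin θ = 227.9 N up the slope.
Maximum static friction available: μ_s N = 0.16 × 626.2 = 100.2 N.
Since |227.9| > 100.2 N, static friction cannot hold it; the container slides down the incline and kinetic friction applies: f = μ_k N = 0.08 × 626.2 = 50.1 N.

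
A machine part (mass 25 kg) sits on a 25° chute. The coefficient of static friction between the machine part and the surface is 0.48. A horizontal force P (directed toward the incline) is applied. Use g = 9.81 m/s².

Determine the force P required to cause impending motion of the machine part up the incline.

P ≈ 299 N

At impending motion up the slope, friction acts down-slope at its limit: f = μ_s N.
Perpendicular to the incline: N = m g cos θ + P sin θ.
Along the incline: P cos θ = m g sin θ + μ_s N = m g sin θ + μ_s (m g cos θ + P sin θ).
Solving, P (cos θ − μ_s sin θ) = m g (sin θ + μ_s cos θ), so P = 25×9.81×(sin 25° + 0.48 cos 25°)/(cos 25° − 0.48 sin 25°) = 245×0.8576/0.7035 = 299 N.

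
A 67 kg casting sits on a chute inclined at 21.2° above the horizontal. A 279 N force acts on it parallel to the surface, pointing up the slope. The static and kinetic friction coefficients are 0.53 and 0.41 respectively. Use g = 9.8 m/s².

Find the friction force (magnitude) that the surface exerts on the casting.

f ≈ 41.6 N (down the incline)

Perpendicular to the surface, N = m g cos θ = 67·9.8·cos 21.2° = 612.2 N.
Parallel to the incline, ΣF = 0 gives f = m g sin θ − P = 237.4 − 279 = -41.56 N (up-slope positive).
Static friction can supply at most μ_s N = 324.4 N.
Since |-41.56| ≤ 324.4 N, the casting remains in static equilibrium and friction takes exactly the required value.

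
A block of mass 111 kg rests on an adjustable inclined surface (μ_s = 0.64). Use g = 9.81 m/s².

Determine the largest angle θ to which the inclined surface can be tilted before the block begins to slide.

θ_max ≈ 32.6°

At the slip threshold, m g sin θ = μ_s · m g cos θ, so tan θ = μ_s.
θ_max = arctan(0.64) = 32.6°.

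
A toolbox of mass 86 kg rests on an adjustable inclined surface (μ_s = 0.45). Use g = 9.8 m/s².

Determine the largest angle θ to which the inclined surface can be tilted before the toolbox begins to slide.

θ_max ≈ 24.2°

At the slip threshold, m g sin θ = μ_s · m g cos θ, so tan θ = μ_s.
θ_max = arctan(0.45) = 24.2°.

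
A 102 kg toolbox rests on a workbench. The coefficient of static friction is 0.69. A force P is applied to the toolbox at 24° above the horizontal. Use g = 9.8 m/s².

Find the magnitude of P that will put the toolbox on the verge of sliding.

P ≈ 578 N

N = m g − P sin α (the pull lifts the toolbox).
At impending slip, P cos α = μ_s N = μ_s (m g − P sin α).
Solving: P (cos α + μ_s sin α) = μ_s m g → P = 0.69×1000/(cos 24° + 0.69 sin 24°) = 690/1.194 = 578 N.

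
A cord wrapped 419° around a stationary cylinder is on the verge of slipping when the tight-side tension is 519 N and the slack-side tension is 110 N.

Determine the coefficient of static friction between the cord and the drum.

μ ≈ 0.212

T₂/T₁ = e^{μβ} → μ = ln(T₂/T₁)/β.
β = 419° = 7.313 rad.
μ = ln(519/110)/7.313 = ln(4.718)/7.313 = 0.212.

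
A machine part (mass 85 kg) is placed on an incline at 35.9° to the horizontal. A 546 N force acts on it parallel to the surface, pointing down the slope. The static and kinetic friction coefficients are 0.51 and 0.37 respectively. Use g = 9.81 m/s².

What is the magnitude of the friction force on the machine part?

f ≈ 250 N (up the incline)

Normal force: N = m g cos θ = 85 × 9.81 × cos 35.9° = 675.5 N.
The friction needed for equilibrium is m g sin θ + P = 488.9 + 546 = 1035 N, measured positive up-slope.
The static-friction ceiling is μ_s N = 0.51 × 675.5 = 344.5 N.
Since |1035| > 344.5 N, static friction cannot hold it; the machine part slides down the incline and kinetic friction applies: f = μ_k N = 0.37 × 675.5 = 250 N.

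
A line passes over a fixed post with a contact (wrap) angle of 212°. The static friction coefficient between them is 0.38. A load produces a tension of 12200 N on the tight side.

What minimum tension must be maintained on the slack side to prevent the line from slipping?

Capstan equation at impending slip: T_tight/T_slack = e^{μβ}.
β = 212° = 3.7 rad; e^{μβ} = e^{0.38×3.7} = 4.08.
T_slack = T_tight / e^{μβ} = 12200 / 4.08 = 2990 N.

T_min ≈ 2990 N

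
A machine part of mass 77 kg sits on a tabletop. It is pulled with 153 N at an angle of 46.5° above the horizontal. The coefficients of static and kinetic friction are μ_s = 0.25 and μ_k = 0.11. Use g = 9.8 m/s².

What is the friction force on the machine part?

The vertical component of P reduces the normal force: N = m g − P sin α = 754.6 − 111 = 643.6 N.
For equilibrium, f = P cos α = 153×cos 46.5° = 105.3 N.
μ_s N = 0.25 × 643.6 = 160.9 N.
105.3 ≤ 160.9 N → static; friction equals the required 105 N.

f ≈ 105 N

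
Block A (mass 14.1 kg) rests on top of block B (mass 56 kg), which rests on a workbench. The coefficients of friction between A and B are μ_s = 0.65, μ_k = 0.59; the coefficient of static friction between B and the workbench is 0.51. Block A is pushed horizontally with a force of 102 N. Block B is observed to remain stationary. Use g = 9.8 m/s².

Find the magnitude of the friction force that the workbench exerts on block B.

f ≈ 81.5 N

Normal force at the A–B interface: N₁ = m_A g = 138.2 N.
Maximum static friction on A from B: μ_s N₁ = 0.65×138.2 = 89.82 N.
Since P = 102 N > 89.82 N, A slides on B; the A–B friction is kinetic: f₁ = μ_k N₁ = 0.59×138.2 = 81.5 N.
B experiences an equal 81.5 N forward from A (third law). B is in equilibrium, so the floor supplies f₂ = 81.5 N of static friction (limit μ_s(m_A+m_B)g = 350.4 N, not exceeded).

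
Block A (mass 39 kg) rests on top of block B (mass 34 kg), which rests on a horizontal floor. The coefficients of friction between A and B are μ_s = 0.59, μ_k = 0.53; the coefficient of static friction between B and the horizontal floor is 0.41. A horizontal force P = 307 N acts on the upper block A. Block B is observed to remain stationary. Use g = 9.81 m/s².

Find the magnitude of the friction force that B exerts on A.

f ≈ 203 N

Normal force at the A–B interface: N₁ = m_A g = 382.6 N.
Maximum static friction on A from B: μ_s N₁ = 0.59×382.6 = 225.7 N.
Since P = 307 N > 225.7 N, A slides on B; the A–B friction is kinetic: f₁ = μ_k N₁ = 0.53×382.6 = 203 N.
B experiences an equal 203 N forward from A (third law). B is in equilibrium, so the floor supplies f₂ = 203 N of static friction (limit μ_s(m_A+m_B)g = 293.6 N, not exceeded).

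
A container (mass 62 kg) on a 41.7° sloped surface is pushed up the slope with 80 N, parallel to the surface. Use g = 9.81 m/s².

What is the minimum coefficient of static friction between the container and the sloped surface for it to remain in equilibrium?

N = m g cos θ = 454.1 N.
Friction must make up the shortfall along the incline: f = m g sin θ − P = 404.6 − 80 = 324.6 N.
At the threshold f = μ_s N, so μ_s,min = 324.6/454.1 = 0.715.

μ_s,min ≈ 0.715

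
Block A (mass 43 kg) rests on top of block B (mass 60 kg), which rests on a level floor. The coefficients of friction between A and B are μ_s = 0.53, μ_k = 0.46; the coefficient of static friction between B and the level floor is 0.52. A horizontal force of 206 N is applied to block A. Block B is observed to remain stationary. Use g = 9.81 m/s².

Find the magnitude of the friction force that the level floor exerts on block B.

The normal force B exerts on A is simply A's weight, N₁ = 421.8 N.
So the A–B interface can sustain at most μ_s N₁ = 223.6 N of static friction.
P = 206 N is within that limit, so A and B move together (both at rest); the A–B friction is simply f₁ = P = 206 N.
B experiences an equal 206 N forward from A (third law). B is in equilibrium, so the floor supplies f₂ = 206 N of static friction (limit μ_s(m_A+m_B)g = 525.4 N, not exceeded).

f ≈ 206 N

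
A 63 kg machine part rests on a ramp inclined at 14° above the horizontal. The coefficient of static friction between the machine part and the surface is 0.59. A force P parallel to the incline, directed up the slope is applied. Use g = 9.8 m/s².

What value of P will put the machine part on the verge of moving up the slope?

P ≈ 503 N

At impending motion up the slope, friction acts down-slope at its limit: f = μ_s N.
P is parallel to the surface, so N = m g cos θ = 599 N.
Along the incline: P = m g sin θ + μ_s N = 149 + 0.59×599 = 503 N.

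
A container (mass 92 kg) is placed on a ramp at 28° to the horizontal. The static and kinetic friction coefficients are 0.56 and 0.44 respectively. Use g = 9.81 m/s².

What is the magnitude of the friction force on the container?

f ≈ 424 N (up the incline)

The normal reaction is N = m g cos θ = 796.9 N.
For equilibrium along the incline, friction must balance the weight component: f = m g sin θ = 423.7 N up the slope.
The static-friction ceiling is μ_s N = 0.56 × 796.9 = 446.3 N.
Since |423.7| ≤ 446.3 N, static friction is sufficient; f equals the required value, not μ_s N.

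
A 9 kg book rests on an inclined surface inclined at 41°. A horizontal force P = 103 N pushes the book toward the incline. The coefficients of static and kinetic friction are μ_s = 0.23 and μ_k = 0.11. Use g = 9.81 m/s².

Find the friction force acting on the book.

f ≈ 19.8 N (down the incline)

Resolve perpendicular to the incline: N = m g cos θ + P sin θ = 9×9.81×cos 41° + 103×sin 41° = 134.2 N.
Along the incline, the net driving force (taking up-slope positive) is P cos θ − m g sin θ = 77.74 − 57.92 = 19.81 N, so equilibrium requires friction f = -19.81 N (down-slope).
Maximum static friction: μ_s N = 0.23 × 134.2 = 30.87 N.
Since 19.81 N is within the 30.87 N limit, the book stays put and friction is exactly 19.8 N.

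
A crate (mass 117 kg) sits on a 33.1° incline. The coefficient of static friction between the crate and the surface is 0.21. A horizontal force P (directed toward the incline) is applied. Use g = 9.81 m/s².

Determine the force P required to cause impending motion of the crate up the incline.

At impending motion up the slope, friction acts down-slope at its limit: f = μ_s N.
Perpendicular to the incline: N = m g cos θ + P sin θ.
Along the incline: P cos θ = m g sin θ + μ_s N = m g sin θ + μ_s (m g cos θ + P sin θ).
Solving, P (cos θ − μ_s sin θ) = m g (sin θ + μ_s cos θ), so P = 117×9.81×(sin 33.1° + 0.21 cos 33.1°)/(cos 33.1° − 0.21 sin 33.1°) = 1150×0.722/0.723 = 1150 N.

P ≈ 1150 N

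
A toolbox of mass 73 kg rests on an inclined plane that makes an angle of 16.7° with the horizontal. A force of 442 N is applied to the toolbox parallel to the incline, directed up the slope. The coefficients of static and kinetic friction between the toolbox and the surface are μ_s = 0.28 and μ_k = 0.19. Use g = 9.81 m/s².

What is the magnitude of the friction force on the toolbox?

f ≈ 130 N (down the incline)

Normal force: N = m g cos θ = 73 × 9.81 × cos 16.7° = 685.9 N.
For equilibrium along the incline the friction force must supply f = m g sin θ − P = 205.8 − 442 = -236.2 N (positive meaning up-slope).
Maximum static friction available: μ_s N = 0.28 × 685.9 = 192.1 N.
|-236.2| exceeds 192.1 N, so the toolbox slips up-slope; friction is kinetic, f = μ_k N = 0.19×685.9 = 130 N.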